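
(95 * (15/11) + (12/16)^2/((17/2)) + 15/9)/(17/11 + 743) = 0.18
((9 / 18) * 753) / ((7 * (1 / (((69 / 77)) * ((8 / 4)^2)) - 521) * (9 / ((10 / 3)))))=-115460 / 3018099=-0.04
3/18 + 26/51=23/34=0.68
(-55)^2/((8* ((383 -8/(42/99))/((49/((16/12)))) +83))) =3112725/764824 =4.07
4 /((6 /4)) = 8 /3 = 2.67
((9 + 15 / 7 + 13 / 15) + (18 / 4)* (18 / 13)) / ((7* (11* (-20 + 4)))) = -12449 / 840840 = -0.01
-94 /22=-47 /11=-4.27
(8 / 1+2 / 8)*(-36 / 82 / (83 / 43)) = -12771 / 6806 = -1.88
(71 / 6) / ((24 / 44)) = 781 / 36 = 21.69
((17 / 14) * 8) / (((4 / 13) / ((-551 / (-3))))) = 121771 / 21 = 5798.62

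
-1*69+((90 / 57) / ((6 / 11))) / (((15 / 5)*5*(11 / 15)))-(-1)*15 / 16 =-20611 / 304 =-67.80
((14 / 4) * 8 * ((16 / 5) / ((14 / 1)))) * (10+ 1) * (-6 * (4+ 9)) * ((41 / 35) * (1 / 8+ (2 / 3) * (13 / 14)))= -4786.12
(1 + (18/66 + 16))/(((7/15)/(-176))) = -45600/7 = -6514.29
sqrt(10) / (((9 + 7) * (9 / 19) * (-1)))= -19 * sqrt(10) / 144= -0.42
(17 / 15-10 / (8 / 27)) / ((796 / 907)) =-1774999 / 47760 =-37.16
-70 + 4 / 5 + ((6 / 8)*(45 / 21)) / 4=-38527 / 560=-68.80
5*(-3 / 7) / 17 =-15 / 119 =-0.13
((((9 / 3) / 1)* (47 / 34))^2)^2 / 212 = 395254161 / 283303232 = 1.40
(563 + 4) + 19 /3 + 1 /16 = 27523 /48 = 573.40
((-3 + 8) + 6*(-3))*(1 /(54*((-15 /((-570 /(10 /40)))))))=-988 /27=-36.59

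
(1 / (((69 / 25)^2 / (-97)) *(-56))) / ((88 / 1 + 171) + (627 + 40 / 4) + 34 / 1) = 12125 / 49590576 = 0.00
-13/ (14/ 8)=-52/ 7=-7.43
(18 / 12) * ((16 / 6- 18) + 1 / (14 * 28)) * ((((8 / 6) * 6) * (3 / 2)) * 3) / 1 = -162261 / 196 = -827.86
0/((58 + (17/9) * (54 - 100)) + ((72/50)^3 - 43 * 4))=0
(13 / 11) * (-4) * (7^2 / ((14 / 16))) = -2912 / 11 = -264.73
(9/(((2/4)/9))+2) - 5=159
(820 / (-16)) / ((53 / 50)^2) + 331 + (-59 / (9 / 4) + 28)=7259830 / 25281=287.17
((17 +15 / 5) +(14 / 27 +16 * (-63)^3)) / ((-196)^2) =-54009875 / 518616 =-104.14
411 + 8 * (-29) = 179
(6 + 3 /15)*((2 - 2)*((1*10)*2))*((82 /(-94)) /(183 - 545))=0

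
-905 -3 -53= -961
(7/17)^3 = 343/4913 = 0.07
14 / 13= 1.08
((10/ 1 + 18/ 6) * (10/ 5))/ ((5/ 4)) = 104/ 5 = 20.80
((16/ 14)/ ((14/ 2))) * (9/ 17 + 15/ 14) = 1524/ 5831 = 0.26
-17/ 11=-1.55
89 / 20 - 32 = -551 / 20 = -27.55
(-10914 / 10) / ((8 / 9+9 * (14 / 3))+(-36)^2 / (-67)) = -3290571 / 70990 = -46.35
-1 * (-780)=780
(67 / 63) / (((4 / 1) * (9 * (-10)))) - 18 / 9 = -45427 / 22680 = -2.00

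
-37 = -37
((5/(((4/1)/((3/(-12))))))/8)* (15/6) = -25/256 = -0.10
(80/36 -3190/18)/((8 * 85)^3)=-7/12577280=-0.00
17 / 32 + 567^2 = 10287665 / 32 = 321489.53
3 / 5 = 0.60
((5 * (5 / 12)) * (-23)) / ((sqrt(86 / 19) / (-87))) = 16675 * sqrt(1634) / 344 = 1959.45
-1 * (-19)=19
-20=-20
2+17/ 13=43/ 13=3.31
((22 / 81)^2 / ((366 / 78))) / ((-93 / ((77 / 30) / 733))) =-242242 / 409239980235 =-0.00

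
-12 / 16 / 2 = -3 / 8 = -0.38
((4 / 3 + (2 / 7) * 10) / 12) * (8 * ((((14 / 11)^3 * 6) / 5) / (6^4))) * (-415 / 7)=-9296 / 29403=-0.32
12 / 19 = 0.63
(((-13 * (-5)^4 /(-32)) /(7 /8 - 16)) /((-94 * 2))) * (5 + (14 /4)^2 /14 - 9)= -203125 /727936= -0.28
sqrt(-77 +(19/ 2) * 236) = sqrt(2165) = 46.53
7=7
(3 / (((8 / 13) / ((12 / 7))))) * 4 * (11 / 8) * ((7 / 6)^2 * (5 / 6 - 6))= -323.24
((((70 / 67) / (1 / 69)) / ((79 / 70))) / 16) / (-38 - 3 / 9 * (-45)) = -3675 / 21172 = -0.17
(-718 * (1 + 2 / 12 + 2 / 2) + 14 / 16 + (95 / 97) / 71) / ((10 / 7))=-359780575 / 330576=-1088.34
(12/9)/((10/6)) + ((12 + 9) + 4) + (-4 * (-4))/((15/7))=499/15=33.27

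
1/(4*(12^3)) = 0.00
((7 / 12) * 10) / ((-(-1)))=35 / 6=5.83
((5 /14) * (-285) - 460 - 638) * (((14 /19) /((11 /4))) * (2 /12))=-1018 /19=-53.58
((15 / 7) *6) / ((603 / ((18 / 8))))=45 / 938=0.05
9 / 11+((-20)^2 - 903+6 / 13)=-71746 / 143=-501.72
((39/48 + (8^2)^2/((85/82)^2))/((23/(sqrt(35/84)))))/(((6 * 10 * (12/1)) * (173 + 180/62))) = 1951928237 * sqrt(15)/8947606464000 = 0.00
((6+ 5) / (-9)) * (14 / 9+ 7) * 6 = -1694 / 27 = -62.74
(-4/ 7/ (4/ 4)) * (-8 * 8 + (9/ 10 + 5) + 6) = 1042/ 35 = 29.77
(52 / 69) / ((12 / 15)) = 65 / 69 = 0.94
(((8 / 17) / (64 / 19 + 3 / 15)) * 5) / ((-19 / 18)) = -0.62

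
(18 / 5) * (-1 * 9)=-162 / 5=-32.40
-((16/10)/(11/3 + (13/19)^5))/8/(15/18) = -22284891/354387100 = -0.06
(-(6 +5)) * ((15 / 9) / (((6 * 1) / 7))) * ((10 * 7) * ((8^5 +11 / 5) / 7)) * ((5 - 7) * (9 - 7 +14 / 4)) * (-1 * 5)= -1156514975 / 3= -385504991.67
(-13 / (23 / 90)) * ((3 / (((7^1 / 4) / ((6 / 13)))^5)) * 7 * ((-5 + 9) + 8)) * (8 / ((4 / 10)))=-515978035200 / 1577224103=-327.14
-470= -470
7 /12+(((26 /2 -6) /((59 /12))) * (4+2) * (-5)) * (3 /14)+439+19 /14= 2139941 /4956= 431.79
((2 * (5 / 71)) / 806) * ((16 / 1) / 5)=16 / 28613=0.00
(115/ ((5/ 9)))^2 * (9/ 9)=42849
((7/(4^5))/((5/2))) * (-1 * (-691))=4837/2560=1.89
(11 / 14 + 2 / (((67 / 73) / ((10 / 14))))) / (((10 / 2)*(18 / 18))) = 2197 / 4690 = 0.47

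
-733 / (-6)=733 / 6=122.17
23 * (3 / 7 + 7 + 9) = 2645 / 7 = 377.86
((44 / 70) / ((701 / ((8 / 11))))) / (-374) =-0.00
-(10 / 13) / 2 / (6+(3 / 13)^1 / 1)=-5 / 81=-0.06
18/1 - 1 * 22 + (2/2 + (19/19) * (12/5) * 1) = -3/5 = -0.60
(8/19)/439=8/8341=0.00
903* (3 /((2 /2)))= 2709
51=51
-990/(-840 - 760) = 99/160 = 0.62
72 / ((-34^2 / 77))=-1386 / 289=-4.80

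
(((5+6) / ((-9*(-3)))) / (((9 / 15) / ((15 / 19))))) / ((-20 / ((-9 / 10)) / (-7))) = -77 / 456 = -0.17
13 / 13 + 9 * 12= 109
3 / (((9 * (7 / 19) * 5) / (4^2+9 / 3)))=361 / 105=3.44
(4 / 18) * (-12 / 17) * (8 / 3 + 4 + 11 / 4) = -226 / 153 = -1.48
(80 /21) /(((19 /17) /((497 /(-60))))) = -28.23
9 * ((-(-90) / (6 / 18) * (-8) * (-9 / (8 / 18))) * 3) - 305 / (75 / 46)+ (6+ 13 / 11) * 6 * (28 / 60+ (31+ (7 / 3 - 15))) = 194964502 / 165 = 1181603.04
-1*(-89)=89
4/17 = 0.24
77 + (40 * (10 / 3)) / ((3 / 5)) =2693 / 9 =299.22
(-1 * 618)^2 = 381924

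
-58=-58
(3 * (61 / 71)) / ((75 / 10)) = 122 / 355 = 0.34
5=5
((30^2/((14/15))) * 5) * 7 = 33750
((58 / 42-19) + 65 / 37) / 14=-12325 / 10878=-1.13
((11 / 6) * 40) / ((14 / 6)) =220 / 7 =31.43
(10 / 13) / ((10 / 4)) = 4 / 13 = 0.31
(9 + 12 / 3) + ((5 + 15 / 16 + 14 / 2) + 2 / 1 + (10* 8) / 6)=1981 / 48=41.27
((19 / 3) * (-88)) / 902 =-76 / 123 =-0.62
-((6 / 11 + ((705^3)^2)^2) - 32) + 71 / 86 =-14261346778383299154065091754394500713 / 946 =-15075419427466489592034980000000000.00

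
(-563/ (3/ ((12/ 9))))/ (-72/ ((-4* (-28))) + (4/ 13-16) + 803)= -409864/ 1288557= -0.32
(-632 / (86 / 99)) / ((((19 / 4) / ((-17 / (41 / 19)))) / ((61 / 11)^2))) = 719611632 / 19393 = 37106.77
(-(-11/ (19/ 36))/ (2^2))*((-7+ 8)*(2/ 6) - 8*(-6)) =251.84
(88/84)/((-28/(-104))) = 572/147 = 3.89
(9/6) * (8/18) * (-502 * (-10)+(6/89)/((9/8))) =2680712/801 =3346.71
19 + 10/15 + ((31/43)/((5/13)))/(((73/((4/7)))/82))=6878587/329595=20.87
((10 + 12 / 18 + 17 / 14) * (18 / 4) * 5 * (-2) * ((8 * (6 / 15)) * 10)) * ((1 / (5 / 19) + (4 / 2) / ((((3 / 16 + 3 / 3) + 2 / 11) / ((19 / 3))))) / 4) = -94165292 / 1687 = -55818.19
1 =1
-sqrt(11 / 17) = -sqrt(187) / 17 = -0.80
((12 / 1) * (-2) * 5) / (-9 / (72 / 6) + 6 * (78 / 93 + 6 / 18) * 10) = -14880 / 8627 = -1.72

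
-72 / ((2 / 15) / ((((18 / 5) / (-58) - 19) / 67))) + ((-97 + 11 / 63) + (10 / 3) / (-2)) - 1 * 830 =-94849529 / 122409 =-774.86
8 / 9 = 0.89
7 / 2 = 3.50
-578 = -578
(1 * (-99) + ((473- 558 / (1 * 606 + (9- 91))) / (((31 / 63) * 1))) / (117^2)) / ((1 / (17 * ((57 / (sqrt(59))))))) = -394750286207 * sqrt(59) / 242953386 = -12480.31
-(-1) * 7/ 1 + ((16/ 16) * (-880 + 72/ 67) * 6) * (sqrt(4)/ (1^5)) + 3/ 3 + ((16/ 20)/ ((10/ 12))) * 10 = -3527384/ 335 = -10529.50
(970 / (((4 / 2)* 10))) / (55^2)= 0.02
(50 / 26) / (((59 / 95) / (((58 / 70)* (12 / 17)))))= 1.81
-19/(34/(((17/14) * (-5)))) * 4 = 95/7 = 13.57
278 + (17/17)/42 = 11677/42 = 278.02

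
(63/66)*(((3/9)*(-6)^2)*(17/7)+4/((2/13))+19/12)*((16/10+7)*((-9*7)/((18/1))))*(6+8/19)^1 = -17498033/1672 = -10465.33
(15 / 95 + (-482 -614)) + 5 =-20726 / 19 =-1090.84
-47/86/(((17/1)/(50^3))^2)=-367187500000/12427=-29547557.74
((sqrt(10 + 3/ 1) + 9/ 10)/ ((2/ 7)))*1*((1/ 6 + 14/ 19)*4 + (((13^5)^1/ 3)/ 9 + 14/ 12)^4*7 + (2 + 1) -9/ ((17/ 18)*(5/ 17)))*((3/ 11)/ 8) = 1415970116074606897338966719/ 52655961600 + 1415970116074606897338966719*sqrt(13)/ 47390365440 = 134620737849681331.23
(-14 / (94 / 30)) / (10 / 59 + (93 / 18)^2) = -446040 / 2681773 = -0.17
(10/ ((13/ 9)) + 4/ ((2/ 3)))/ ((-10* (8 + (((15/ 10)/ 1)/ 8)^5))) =-88080384/ 545275315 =-0.16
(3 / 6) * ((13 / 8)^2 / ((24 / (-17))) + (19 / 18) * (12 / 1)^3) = 2798791 / 3072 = 911.06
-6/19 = -0.32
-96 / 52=-24 / 13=-1.85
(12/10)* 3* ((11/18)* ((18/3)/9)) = 1.47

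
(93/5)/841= 93/4205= 0.02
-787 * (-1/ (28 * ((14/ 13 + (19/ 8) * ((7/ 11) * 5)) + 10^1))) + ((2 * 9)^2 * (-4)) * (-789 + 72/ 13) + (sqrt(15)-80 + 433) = sqrt(15) + 1970342679497/ 1939847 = 1015724.54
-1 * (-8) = 8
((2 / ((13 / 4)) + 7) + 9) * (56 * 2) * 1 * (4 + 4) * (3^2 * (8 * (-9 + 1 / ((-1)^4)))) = -111476736 / 13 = -8575133.54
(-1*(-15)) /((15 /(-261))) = -261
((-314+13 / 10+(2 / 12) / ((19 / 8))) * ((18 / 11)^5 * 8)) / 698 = -42.04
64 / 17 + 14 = 302 / 17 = 17.76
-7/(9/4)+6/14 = -169/63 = -2.68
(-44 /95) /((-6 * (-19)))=-22 /5415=-0.00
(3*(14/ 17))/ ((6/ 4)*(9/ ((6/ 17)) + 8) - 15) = 56/ 799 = 0.07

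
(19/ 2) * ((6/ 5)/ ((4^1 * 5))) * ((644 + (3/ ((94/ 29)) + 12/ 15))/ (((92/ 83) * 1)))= 1435815921/ 4324000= 332.06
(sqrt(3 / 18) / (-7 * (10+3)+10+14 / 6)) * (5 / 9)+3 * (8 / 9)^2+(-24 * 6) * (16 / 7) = -61760 / 189 - 5 * sqrt(6) / 4248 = -326.78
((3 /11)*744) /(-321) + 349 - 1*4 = 405321 /1177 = 344.37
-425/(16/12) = -1275/4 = -318.75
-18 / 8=-9 / 4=-2.25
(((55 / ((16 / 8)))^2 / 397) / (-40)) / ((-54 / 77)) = 46585 / 686016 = 0.07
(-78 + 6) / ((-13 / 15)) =1080 / 13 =83.08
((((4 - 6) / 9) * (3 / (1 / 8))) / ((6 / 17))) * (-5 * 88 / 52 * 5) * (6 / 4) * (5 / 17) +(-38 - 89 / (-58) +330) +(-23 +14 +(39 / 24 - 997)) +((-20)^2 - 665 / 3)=-755375 / 3016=-250.46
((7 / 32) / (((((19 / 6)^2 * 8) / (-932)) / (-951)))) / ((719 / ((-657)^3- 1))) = -1979443463215113 / 2076472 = -953272407.82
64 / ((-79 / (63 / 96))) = -42 / 79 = -0.53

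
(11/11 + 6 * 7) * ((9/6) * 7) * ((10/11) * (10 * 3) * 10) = 1354500/11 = 123136.36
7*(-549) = -3843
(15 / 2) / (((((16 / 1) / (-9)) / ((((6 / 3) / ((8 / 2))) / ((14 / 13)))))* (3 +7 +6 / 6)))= -1755 / 9856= -0.18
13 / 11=1.18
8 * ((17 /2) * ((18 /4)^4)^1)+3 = 27887.25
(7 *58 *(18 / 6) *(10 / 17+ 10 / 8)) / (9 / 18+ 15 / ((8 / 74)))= 152250 / 9469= 16.08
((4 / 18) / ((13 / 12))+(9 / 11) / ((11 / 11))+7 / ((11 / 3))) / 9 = 1258 / 3861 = 0.33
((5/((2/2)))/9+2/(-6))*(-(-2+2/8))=7/18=0.39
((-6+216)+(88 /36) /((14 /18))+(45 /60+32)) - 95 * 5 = -6415 /28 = -229.11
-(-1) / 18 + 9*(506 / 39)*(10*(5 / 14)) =417.09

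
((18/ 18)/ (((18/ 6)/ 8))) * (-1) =-8/ 3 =-2.67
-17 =-17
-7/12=-0.58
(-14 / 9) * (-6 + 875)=-12166 / 9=-1351.78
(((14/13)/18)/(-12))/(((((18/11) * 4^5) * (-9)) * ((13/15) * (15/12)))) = 77/252315648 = 0.00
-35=-35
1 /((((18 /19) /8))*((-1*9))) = -76 /81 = -0.94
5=5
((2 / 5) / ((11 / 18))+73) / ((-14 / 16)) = -32408 / 385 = -84.18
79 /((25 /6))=474 /25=18.96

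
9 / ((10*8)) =9 / 80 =0.11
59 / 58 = 1.02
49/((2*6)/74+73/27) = 6993/409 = 17.10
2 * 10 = 20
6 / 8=3 / 4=0.75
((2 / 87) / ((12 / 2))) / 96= 1 / 25056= 0.00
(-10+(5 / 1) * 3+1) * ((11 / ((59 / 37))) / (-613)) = -2442 / 36167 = -0.07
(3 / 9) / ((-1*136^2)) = -1 / 55488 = -0.00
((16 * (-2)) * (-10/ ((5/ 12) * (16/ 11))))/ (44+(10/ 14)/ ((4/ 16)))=462/ 41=11.27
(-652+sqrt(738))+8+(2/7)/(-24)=-616.85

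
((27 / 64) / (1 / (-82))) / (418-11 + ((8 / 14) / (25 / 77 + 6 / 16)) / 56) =-0.08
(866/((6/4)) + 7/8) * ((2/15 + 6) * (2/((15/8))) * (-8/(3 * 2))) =-10213472/2025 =-5043.69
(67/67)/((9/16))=16/9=1.78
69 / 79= 0.87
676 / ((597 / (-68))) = -45968 / 597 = -77.00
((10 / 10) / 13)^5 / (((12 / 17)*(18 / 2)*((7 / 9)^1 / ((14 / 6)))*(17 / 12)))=1 / 1113879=0.00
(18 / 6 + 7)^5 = 100000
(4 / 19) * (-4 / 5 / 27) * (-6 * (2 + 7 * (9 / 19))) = 0.20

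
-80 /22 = -3.64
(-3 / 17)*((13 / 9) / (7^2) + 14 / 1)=-6187 / 2499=-2.48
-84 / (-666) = 0.13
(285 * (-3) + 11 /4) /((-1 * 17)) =3409 /68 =50.13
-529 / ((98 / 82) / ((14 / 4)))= -1549.21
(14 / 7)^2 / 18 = 2 / 9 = 0.22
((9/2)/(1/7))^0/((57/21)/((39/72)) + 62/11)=0.09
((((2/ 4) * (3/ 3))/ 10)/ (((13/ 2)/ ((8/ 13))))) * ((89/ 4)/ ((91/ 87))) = 0.10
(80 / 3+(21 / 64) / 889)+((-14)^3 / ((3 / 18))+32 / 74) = -14829503155 / 902208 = -16436.90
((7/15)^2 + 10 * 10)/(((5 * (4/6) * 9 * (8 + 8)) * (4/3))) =22549/144000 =0.16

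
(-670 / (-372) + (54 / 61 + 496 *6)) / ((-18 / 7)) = -236573225 / 204228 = -1158.38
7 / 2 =3.50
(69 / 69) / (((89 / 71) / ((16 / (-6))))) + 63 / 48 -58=-251257 / 4272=-58.81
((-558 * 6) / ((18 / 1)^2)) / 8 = -31 / 24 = -1.29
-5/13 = -0.38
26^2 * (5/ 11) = 3380/ 11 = 307.27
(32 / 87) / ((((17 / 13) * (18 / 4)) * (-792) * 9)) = -104 / 11860101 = -0.00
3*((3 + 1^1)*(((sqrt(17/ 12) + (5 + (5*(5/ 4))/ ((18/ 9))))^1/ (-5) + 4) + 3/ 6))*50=1725- 20*sqrt(51)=1582.17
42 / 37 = 1.14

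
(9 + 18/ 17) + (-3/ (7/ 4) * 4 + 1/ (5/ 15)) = 738/ 119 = 6.20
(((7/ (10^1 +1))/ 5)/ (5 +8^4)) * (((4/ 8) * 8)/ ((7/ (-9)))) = -12/ 75185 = -0.00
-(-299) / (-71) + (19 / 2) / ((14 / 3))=-4325 / 1988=-2.18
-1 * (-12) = 12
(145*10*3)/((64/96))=6525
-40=-40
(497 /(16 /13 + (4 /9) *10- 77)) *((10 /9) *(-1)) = 12922 /1669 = 7.74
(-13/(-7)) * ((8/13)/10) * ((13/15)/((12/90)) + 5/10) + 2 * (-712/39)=-6964/195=-35.71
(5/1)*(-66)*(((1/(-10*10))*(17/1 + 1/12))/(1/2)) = 451/4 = 112.75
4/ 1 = 4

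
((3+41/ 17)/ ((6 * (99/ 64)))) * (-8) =-23552/ 5049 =-4.66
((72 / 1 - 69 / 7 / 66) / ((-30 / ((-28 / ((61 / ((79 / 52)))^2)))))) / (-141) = -13811333 / 46816550352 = -0.00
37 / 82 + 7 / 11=981 / 902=1.09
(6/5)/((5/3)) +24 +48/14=4926/175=28.15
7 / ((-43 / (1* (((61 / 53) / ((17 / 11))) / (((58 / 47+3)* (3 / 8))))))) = -1766072 / 23129571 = -0.08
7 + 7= 14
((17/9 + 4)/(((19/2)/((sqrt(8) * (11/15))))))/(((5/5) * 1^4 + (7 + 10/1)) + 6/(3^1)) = 0.06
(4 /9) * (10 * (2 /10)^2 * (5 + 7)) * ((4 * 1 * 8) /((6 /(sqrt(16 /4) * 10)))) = 2048 /9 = 227.56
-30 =-30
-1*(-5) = 5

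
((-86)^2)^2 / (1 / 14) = 765811424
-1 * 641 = -641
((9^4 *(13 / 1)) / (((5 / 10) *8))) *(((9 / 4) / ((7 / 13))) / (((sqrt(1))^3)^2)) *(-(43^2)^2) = -34117175862081 / 112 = -304617641625.72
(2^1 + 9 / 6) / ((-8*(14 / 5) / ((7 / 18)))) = -0.06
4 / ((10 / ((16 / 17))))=32 / 85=0.38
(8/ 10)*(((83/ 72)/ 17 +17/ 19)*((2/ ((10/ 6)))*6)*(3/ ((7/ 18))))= 483516/ 11305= 42.77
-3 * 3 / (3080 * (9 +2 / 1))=-9 / 33880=-0.00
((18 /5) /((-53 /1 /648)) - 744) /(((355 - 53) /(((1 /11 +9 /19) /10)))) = -560028 /3801425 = -0.15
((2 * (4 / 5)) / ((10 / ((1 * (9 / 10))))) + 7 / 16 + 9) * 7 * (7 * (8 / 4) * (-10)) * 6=-2816961 / 50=-56339.22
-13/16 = -0.81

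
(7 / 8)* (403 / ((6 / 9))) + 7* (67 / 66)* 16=339311 / 528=642.63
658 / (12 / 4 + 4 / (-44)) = 3619 / 16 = 226.19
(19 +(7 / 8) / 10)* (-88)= -16797 / 10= -1679.70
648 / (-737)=-648 / 737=-0.88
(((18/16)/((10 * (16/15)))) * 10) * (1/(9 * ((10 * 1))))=0.01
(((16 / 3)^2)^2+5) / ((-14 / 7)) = -65941 / 162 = -407.04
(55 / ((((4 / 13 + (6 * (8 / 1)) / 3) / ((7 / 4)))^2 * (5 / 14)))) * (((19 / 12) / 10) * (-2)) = -0.56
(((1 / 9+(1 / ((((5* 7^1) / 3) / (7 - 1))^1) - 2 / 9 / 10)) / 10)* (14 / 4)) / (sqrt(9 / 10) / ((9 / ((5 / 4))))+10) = 608 / 28795 - 38* sqrt(10) / 431925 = 0.02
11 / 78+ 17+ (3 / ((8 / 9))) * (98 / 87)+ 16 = 167129 / 4524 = 36.94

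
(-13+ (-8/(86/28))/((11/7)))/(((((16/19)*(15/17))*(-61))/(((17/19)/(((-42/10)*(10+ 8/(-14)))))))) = -667879/91406304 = -0.01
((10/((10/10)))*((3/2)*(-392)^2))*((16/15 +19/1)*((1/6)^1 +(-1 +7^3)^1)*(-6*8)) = -759657038336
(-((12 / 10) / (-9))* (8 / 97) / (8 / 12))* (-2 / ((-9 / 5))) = 16 / 873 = 0.02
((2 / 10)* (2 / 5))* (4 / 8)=1 / 25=0.04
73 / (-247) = -0.30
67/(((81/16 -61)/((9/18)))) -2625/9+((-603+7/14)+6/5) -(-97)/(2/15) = -445886/2685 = -166.07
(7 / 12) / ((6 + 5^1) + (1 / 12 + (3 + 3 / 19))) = 133 / 3247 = 0.04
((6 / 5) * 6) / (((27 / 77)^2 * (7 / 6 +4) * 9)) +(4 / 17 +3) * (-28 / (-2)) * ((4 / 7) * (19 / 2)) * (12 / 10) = 189733984 / 640305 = 296.32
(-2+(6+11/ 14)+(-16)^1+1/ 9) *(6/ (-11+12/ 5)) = 6995/ 903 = 7.75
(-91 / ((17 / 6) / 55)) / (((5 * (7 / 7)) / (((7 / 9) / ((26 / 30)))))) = -5390 / 17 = -317.06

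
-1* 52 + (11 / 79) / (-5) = -20551 / 395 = -52.03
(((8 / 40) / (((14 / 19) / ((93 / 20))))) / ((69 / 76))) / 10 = 11191 / 80500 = 0.14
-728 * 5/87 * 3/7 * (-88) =45760/29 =1577.93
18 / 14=9 / 7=1.29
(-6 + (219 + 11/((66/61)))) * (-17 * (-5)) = 113815/6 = 18969.17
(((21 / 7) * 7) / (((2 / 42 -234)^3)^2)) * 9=16209796869 / 14063084452067724991009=0.00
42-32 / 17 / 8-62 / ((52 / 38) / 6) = -50848 / 221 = -230.08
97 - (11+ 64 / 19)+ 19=1931 / 19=101.63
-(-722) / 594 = 1.22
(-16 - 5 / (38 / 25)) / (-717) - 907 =-24711389 / 27246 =-906.97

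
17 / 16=1.06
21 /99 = 7 /33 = 0.21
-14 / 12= -7 / 6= -1.17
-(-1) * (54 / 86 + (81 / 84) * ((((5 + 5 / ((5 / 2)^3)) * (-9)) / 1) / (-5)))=212031 / 21500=9.86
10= 10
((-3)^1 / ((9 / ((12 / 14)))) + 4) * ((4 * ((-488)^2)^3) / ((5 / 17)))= 23878178405154291712 / 35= 682233668718694048.91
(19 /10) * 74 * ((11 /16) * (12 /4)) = 23199 /80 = 289.99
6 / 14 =3 / 7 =0.43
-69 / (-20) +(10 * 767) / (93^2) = 750181 / 172980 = 4.34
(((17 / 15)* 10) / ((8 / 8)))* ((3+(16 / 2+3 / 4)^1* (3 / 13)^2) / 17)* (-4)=-1562 / 169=-9.24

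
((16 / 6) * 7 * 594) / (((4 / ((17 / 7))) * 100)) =1683 / 25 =67.32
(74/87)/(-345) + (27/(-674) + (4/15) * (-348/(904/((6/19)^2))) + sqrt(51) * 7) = -43541536769/825246877230 + 7 * sqrt(51) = 49.94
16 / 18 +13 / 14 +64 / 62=11131 / 3906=2.85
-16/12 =-4/3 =-1.33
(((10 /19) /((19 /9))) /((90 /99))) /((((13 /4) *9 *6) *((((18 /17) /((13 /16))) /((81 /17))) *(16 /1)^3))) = 33 /23658496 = 0.00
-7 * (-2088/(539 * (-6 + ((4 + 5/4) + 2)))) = 8352/385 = 21.69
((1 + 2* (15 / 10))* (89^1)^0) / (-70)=-2 / 35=-0.06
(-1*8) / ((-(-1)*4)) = -2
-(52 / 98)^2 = -676 / 2401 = -0.28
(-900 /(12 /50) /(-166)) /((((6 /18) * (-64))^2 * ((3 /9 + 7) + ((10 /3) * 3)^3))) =50625 /1027383296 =0.00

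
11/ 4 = 2.75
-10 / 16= -5 / 8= -0.62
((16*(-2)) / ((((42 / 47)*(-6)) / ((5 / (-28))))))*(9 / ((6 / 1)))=-235 / 147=-1.60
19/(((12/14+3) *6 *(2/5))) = 665/324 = 2.05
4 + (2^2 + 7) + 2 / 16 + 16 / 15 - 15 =143 / 120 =1.19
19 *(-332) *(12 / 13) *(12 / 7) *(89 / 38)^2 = -94671792 / 1729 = -54755.23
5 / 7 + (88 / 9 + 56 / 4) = 1543 / 63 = 24.49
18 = 18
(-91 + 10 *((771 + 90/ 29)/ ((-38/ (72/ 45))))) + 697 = 280.06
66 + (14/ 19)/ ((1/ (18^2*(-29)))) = -130290/ 19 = -6857.37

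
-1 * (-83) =83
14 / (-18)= -7 / 9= -0.78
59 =59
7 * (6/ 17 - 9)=-1029/ 17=-60.53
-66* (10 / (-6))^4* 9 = -13750 / 3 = -4583.33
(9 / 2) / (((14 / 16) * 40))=9 / 70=0.13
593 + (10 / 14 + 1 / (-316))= 1313289 / 2212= 593.71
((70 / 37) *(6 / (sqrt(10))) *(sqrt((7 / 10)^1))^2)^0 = 1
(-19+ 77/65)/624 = -193/6760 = -0.03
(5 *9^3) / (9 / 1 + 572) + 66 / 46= 103008 / 13363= 7.71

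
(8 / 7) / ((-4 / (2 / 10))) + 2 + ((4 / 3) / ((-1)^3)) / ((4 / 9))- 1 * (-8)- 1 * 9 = -72 / 35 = -2.06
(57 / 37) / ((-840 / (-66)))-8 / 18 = -15077 / 46620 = -0.32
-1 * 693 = -693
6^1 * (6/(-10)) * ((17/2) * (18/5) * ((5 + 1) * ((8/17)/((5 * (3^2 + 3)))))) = -648/125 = -5.18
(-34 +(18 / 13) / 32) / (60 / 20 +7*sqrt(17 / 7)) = 21189 / 22880-7063*sqrt(119) / 22880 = -2.44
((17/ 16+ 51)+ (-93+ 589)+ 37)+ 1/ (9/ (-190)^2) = 661849/ 144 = 4596.17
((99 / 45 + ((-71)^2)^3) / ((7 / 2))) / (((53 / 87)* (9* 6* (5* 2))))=9287270584432 / 83475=111258108.23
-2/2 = -1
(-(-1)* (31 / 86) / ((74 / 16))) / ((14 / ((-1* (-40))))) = 0.22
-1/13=-0.08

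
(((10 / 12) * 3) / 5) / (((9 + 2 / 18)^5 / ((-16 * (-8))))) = 118098 / 115856201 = 0.00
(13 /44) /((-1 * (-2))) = 13 /88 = 0.15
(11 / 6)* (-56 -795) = -9361 / 6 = -1560.17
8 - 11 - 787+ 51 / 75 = -19733 / 25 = -789.32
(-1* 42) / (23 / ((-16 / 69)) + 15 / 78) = 0.42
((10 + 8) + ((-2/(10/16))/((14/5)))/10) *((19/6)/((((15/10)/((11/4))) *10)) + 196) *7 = 22150697/900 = 24611.89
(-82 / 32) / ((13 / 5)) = -205 / 208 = -0.99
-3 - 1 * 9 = -12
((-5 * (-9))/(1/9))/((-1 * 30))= -27/2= -13.50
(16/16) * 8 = 8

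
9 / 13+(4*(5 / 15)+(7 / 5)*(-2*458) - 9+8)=-249868 / 195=-1281.37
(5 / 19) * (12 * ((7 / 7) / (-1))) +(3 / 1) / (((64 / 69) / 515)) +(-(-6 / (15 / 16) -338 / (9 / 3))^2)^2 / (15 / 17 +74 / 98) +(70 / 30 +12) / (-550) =2576619478761771587 / 20991960000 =122743158.75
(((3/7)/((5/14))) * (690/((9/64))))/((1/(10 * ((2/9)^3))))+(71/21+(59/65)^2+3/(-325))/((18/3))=27892168817/43120350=646.84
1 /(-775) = -0.00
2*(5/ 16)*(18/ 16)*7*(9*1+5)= 68.91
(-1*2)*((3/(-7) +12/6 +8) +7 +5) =-302/7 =-43.14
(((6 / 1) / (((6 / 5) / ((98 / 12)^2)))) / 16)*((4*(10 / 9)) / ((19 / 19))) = 60025 / 648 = 92.63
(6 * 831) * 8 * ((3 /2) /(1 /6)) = 358992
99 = 99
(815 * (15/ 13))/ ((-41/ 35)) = -427875/ 533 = -802.77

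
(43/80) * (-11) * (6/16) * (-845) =239811/128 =1873.52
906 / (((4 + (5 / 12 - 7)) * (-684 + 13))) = 10872 / 20801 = 0.52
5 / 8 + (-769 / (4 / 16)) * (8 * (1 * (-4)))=787461 / 8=98432.62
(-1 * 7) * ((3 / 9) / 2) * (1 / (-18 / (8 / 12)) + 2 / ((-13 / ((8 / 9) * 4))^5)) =6153886585 / 131546882142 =0.05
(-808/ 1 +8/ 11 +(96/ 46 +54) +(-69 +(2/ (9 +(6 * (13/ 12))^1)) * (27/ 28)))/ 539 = -1.52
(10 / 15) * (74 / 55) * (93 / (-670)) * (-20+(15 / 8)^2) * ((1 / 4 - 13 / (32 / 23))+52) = 332289341 / 3773440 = 88.06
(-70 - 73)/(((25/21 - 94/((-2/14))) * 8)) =-0.03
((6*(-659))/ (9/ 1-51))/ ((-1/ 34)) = -22406/ 7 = -3200.86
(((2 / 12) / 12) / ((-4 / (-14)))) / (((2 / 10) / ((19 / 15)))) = 133 / 432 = 0.31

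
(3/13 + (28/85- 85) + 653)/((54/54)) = 628259/1105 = 568.56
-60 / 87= -20 / 29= -0.69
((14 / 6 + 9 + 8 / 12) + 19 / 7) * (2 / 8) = 103 / 28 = 3.68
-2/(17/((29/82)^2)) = -841/57154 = -0.01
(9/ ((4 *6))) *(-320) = -120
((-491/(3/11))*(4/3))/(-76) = 5401/171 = 31.58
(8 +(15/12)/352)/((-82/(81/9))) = -101421/115456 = -0.88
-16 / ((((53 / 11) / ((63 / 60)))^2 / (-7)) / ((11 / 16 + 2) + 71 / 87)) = 607230393 / 32584400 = 18.64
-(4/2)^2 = -4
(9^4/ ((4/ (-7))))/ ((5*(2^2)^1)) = -45927/ 80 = -574.09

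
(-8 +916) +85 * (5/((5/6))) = 1418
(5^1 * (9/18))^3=125/8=15.62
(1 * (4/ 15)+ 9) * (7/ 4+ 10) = 6533/ 60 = 108.88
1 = 1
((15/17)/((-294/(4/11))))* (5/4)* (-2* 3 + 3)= 0.00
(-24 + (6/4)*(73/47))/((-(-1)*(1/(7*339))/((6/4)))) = -77135.12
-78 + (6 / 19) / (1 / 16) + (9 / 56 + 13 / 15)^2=-963810989 / 13406400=-71.89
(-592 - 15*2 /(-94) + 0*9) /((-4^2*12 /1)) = 27809 /9024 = 3.08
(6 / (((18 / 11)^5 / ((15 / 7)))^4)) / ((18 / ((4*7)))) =420468746832850005750625 / 40487453909480137165111296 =0.01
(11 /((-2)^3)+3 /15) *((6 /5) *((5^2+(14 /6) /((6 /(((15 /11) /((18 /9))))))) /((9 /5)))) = -31349 /1584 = -19.79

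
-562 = -562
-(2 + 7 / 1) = -9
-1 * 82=-82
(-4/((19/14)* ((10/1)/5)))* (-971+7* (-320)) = 4732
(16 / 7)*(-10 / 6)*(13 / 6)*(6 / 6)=-520 / 63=-8.25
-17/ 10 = -1.70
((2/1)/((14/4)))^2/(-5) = -16/245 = -0.07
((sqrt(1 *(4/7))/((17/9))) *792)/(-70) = -7128 *sqrt(7)/4165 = -4.53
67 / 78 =0.86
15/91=0.16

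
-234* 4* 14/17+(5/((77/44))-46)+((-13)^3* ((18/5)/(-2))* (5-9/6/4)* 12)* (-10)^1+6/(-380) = -2195616.98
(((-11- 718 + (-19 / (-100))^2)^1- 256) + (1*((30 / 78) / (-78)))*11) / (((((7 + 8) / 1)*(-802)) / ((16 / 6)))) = 4994041973 / 22872037500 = 0.22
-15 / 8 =-1.88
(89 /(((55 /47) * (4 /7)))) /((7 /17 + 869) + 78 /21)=3484439 /22858440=0.15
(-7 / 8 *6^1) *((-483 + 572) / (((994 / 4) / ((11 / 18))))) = -979 / 852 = -1.15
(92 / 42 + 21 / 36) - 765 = -64027 / 84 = -762.23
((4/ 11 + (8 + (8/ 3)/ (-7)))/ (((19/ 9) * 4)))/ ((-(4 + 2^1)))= -461/ 2926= -0.16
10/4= 5/2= 2.50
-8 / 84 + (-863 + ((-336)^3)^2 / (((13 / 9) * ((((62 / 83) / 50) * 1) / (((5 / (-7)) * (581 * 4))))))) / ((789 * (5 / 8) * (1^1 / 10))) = -1665333163978100060926782 / 741923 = -2244617250008558921.78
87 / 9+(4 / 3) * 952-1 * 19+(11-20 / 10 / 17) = 21605 / 17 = 1270.88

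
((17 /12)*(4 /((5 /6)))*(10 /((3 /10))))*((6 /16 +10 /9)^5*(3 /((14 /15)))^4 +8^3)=1238158457274215 /4248502272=291434.11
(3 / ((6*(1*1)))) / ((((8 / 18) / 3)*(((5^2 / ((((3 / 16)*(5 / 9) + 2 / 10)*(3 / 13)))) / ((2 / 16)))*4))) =1971 / 6656000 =0.00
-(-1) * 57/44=57/44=1.30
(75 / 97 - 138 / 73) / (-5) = 0.22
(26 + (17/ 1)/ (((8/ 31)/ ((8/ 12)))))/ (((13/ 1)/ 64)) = 13424/ 39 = 344.21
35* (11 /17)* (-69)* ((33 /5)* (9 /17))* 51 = -278463.71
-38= -38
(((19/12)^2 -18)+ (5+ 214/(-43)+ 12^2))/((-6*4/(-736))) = 18304757/4644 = 3941.59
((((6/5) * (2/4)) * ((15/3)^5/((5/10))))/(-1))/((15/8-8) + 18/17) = 510000/689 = 740.20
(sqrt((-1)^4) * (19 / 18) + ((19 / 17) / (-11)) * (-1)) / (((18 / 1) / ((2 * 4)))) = 7790 / 15147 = 0.51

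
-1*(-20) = 20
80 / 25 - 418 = -2074 / 5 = -414.80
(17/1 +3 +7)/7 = 3.86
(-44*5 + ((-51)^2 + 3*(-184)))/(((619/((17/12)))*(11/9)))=3.42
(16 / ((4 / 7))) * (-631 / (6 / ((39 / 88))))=-57421 / 44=-1305.02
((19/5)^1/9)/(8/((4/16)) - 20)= 19/540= 0.04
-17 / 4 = -4.25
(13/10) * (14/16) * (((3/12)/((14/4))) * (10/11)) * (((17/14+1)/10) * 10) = 403/2464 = 0.16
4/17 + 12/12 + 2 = 55/17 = 3.24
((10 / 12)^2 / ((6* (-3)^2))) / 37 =25 / 71928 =0.00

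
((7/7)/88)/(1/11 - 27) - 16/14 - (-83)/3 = 26.52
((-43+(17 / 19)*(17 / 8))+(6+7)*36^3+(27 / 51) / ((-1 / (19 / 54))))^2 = 22103961346269550225 / 60093504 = 367826135521.56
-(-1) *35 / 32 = 35 / 32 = 1.09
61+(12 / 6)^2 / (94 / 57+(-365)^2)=463229287 / 7593919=61.00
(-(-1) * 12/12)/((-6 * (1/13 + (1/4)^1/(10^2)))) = -2600/1239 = -2.10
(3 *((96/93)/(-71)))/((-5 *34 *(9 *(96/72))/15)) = 12/37417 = 0.00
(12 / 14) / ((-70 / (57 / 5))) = -171 / 1225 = -0.14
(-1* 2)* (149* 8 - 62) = -2260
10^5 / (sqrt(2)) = 50000 * sqrt(2) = 70710.68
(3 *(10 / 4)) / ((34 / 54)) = 405 / 34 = 11.91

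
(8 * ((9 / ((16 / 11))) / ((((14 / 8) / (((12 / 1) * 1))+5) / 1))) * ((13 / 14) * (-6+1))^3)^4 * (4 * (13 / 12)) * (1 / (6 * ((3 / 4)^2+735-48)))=902361274.46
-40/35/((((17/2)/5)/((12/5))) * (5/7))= -192/85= -2.26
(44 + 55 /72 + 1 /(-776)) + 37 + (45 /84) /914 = 1826738065 /22341816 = 81.76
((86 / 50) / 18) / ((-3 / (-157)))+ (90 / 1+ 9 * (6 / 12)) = 67163 / 675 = 99.50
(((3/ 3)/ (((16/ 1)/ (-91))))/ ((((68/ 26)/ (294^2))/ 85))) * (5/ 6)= -213028725/ 16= -13314295.31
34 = 34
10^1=10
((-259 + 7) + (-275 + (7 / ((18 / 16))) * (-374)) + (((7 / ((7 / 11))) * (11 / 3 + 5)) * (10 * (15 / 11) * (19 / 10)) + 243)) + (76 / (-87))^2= -354098 / 2523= -140.35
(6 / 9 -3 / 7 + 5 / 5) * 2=52 / 21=2.48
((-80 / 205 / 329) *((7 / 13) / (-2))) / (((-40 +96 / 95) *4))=-95 / 46394452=-0.00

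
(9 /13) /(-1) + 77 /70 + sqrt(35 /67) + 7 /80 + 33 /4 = sqrt(2345) /67 + 1819 /208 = 9.47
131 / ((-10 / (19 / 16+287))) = -3775.26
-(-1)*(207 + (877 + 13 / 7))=7601 / 7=1085.86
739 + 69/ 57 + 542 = 24362/ 19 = 1282.21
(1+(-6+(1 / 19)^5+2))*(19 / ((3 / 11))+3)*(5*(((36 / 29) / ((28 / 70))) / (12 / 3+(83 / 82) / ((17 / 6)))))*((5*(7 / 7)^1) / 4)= -211631224503000 / 218077467227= -970.44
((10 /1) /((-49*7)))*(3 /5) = -6 /343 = -0.02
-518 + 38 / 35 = -18092 / 35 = -516.91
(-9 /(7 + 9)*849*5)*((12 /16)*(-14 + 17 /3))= 955125 /64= 14923.83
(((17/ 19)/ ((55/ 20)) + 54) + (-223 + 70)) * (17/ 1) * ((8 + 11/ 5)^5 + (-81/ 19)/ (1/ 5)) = -2297848490959104/ 12409375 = -185170364.42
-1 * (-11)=11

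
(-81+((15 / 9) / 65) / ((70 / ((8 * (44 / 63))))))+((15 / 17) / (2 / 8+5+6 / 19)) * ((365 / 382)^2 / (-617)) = -125270030118057212 / 1546578180213885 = -81.00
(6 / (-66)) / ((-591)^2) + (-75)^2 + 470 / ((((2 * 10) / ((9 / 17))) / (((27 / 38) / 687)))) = 6394243388977069 / 1136751779988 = 5625.01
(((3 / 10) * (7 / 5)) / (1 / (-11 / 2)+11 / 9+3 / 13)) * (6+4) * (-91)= -2459457 / 8180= -300.67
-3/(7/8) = -24/7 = -3.43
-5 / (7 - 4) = -5 / 3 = -1.67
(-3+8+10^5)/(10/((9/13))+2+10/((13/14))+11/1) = 11700585/4471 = 2617.00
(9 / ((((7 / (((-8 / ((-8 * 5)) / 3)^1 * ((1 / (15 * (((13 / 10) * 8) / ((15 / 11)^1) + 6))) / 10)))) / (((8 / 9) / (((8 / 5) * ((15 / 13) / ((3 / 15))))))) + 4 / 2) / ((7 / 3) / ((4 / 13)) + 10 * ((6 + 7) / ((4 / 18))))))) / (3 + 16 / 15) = 4159935 / 7069589144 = 0.00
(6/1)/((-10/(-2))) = 6/5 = 1.20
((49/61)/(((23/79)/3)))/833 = 237/23851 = 0.01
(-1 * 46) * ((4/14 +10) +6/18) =-10258/21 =-488.48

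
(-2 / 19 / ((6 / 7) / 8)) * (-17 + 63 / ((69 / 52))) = -39256 / 1311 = -29.94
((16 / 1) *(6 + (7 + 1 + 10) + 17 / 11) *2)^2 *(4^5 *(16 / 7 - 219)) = -148290975993.05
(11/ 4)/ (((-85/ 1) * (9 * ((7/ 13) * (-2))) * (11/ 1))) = 13/ 42840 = 0.00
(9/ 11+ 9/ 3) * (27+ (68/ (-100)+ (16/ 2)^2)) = 94836/ 275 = 344.86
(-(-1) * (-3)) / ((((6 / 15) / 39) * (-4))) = 585 / 8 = 73.12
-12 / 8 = -3 / 2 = -1.50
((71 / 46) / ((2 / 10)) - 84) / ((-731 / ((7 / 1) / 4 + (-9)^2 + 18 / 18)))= 1175515 / 134504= 8.74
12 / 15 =4 / 5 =0.80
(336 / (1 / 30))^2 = 101606400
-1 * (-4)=4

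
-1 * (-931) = 931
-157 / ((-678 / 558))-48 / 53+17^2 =2499250 / 5989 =417.31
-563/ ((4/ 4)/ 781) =-439703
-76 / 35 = -2.17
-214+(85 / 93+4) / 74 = -1472291 / 6882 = -213.93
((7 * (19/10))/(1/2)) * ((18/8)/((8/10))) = 1197/16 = 74.81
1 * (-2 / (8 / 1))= -1 / 4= -0.25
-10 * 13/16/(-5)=13/8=1.62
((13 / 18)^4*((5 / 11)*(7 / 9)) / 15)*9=199927 / 3464208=0.06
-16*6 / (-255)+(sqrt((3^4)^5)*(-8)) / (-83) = 40155976 / 7055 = 5691.85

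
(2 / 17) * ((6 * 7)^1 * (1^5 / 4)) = 21 / 17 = 1.24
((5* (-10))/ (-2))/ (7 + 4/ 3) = 3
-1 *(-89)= 89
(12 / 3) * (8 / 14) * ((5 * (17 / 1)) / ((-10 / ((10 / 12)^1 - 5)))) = 1700 / 21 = 80.95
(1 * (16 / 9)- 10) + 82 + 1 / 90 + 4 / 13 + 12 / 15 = 74.90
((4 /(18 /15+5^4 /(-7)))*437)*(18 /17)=-1101240 /52411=-21.01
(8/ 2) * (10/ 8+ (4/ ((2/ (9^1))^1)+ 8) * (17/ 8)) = 226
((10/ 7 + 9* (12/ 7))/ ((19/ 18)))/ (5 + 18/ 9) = 2124/ 931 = 2.28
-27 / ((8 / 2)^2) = -27 / 16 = -1.69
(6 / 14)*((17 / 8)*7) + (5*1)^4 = 5051 / 8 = 631.38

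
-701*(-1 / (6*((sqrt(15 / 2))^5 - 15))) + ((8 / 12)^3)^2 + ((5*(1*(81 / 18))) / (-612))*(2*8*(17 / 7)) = -0.50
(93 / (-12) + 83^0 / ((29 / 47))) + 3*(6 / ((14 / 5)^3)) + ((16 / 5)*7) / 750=-98465468 / 18650625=-5.28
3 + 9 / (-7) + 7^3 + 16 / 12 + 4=7351 / 21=350.05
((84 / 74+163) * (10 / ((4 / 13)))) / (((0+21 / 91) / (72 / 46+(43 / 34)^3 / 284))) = 2071521432005545 / 56994887616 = 36345.74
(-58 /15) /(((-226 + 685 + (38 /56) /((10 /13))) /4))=-12992 /386301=-0.03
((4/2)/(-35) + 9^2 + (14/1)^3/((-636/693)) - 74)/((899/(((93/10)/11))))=-16600293/5917450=-2.81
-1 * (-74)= 74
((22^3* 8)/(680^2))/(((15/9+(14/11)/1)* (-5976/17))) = -14641/82120200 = -0.00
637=637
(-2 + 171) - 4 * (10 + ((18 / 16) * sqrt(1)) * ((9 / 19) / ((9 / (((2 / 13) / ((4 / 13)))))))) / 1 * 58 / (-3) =944.62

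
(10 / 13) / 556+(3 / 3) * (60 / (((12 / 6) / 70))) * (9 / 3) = 22768205 / 3614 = 6300.00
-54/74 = -27/37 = -0.73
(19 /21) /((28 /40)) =190 /147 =1.29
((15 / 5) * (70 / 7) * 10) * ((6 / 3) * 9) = 5400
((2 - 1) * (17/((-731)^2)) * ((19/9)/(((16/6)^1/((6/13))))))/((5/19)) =361/8172580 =0.00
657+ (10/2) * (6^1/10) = 660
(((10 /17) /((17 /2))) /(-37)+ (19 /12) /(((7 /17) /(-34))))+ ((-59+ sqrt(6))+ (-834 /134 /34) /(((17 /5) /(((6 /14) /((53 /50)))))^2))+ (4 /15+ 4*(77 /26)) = -38710619994076739 /217928717188910+ sqrt(6) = -175.18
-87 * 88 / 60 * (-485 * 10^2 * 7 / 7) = 6188600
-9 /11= -0.82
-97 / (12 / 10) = -485 / 6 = -80.83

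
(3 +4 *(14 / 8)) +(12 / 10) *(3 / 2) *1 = 59 / 5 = 11.80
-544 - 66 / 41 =-22370 / 41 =-545.61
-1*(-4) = 4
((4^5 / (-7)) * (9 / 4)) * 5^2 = -8228.57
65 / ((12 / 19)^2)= 23465 / 144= 162.95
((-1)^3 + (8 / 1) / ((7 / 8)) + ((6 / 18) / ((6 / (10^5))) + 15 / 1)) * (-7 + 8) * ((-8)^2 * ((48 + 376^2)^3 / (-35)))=-63624261871623812415488 / 2205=-28854540531348667762.13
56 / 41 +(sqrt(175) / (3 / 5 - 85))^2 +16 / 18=2.28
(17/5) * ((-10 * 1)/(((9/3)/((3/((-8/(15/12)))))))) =85/16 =5.31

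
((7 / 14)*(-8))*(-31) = 124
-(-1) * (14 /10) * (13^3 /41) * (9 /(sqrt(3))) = 46137 * sqrt(3) /205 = 389.81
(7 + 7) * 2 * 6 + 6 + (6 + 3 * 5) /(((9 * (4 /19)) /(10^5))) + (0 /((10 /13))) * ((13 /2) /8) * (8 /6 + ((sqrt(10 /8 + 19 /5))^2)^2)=1108507.33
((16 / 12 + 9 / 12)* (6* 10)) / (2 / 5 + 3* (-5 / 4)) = -2500 / 67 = -37.31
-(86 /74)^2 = -1849 /1369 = -1.35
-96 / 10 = -48 / 5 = -9.60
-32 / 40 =-4 / 5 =-0.80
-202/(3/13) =-2626/3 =-875.33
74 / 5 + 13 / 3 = 287 / 15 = 19.13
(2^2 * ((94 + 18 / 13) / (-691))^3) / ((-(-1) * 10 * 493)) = -762649600 / 357364261456891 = -0.00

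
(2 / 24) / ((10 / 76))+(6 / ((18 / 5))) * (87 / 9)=1507 / 90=16.74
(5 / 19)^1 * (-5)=-25 / 19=-1.32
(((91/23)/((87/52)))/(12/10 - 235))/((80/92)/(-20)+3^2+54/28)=-9464/10184829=-0.00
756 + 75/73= 55263/73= 757.03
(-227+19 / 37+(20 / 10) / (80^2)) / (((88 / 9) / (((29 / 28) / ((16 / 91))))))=-90986562459 / 666828800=-136.45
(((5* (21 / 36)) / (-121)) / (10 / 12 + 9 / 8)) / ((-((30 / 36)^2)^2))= 18144 / 710875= 0.03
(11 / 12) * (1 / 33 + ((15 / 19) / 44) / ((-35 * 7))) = 3715 / 134064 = 0.03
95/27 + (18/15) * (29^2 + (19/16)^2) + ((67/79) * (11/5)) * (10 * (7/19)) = 26489349557/25937280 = 1021.28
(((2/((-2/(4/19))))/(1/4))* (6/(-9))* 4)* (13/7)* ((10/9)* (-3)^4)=49920/133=375.34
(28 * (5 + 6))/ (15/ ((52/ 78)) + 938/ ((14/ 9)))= 616/ 1251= 0.49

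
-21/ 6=-7/ 2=-3.50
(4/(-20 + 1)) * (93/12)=-31/19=-1.63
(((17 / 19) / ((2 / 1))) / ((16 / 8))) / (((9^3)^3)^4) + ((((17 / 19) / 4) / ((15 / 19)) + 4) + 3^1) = 31175550236938327523584791300706206413 / 4280395913538443138249628096206801790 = 7.28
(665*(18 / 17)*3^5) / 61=2908710 / 1037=2804.93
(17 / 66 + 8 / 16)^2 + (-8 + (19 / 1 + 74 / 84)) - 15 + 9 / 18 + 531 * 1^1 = 4032223 / 7623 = 528.95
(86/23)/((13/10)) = 860/299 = 2.88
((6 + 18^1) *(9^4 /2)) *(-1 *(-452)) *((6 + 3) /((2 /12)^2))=11530143936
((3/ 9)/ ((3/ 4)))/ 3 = 4/ 27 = 0.15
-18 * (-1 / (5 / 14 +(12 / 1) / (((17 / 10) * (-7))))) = -4284 / 155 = -27.64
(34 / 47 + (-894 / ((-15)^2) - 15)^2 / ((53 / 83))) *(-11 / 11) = -7909384279 / 14011875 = -564.48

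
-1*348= -348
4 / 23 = 0.17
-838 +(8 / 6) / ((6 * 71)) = -535480 / 639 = -838.00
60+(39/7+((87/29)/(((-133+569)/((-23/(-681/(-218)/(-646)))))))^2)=409982098/360703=1136.62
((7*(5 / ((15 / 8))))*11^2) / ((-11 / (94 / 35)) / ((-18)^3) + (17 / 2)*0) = 16080768 / 5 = 3216153.60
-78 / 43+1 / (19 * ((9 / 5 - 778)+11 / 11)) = -5744447 / 3166692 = -1.81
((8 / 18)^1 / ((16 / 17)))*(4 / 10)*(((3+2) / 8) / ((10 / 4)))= 17 / 360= 0.05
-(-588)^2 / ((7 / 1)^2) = -7056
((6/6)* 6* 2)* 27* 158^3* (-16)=-20447313408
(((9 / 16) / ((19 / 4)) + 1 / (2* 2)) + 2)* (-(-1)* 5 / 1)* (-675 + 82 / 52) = -3939525 / 494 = -7974.75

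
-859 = -859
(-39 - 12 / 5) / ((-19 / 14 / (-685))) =-20896.11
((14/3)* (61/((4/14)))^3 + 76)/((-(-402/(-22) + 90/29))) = -173849351467/81828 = -2124570.46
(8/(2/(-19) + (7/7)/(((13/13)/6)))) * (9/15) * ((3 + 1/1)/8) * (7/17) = 57/340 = 0.17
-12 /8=-1.50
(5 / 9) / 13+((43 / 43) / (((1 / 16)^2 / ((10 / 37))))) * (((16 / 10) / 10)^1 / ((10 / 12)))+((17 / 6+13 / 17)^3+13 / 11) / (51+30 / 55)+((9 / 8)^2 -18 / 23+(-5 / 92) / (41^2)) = 32980143676673577611 / 2237969665882641600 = 14.74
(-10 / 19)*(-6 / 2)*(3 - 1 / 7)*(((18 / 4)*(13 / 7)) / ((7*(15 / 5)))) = 11700 / 6517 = 1.80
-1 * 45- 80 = -125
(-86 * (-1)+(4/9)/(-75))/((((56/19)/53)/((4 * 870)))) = 5381324.88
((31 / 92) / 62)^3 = 1 / 6229504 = 0.00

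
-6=-6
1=1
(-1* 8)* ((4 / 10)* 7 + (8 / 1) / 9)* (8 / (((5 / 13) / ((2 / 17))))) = -276224 / 3825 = -72.22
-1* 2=-2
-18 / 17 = -1.06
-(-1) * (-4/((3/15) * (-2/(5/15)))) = 10/3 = 3.33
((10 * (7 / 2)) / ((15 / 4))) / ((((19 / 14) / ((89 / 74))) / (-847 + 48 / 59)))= -870891700 / 124431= -6998.99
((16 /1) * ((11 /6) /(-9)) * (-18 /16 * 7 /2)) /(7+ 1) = 77 /48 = 1.60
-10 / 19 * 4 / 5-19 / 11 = -449 / 209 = -2.15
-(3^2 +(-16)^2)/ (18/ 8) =-1060/ 9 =-117.78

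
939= 939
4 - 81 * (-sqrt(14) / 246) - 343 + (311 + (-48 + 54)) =-22 + 27 * sqrt(14) / 82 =-20.77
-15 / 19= -0.79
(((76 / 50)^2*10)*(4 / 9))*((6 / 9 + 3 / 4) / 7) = 49096 / 23625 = 2.08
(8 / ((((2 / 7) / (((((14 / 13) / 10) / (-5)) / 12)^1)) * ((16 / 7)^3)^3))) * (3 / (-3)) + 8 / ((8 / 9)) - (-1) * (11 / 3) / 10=209194199539421 / 22333829939200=9.37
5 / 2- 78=-151 / 2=-75.50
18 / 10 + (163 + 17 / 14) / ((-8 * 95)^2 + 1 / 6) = 218367348 / 121296035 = 1.80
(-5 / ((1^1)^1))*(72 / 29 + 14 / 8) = -2455 / 116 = -21.16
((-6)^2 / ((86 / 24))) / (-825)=-144 / 11825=-0.01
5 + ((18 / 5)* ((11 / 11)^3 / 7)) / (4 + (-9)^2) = 5.01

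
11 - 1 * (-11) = 22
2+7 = 9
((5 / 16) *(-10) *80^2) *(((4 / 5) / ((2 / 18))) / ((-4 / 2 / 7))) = 504000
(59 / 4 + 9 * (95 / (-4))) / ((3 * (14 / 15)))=-995 / 14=-71.07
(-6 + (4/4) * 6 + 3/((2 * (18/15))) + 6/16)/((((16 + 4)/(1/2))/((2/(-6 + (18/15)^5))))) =-8125/351168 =-0.02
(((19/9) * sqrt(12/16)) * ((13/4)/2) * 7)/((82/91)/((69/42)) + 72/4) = 516971 * sqrt(3)/798624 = 1.12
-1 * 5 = -5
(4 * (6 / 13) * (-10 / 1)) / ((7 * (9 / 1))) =-80 / 273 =-0.29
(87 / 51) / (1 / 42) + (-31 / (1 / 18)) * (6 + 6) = -112614 / 17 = -6624.35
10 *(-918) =-9180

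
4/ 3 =1.33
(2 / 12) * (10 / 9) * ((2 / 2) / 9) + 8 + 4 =2921 / 243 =12.02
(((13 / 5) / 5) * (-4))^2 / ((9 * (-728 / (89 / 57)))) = -2314 / 2244375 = -0.00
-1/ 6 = -0.17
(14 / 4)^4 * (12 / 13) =7203 / 52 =138.52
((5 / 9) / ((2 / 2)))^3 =125 / 729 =0.17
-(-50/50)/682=1/682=0.00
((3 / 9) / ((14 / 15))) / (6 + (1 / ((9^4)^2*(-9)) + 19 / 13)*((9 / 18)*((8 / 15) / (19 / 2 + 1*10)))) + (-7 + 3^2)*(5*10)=24846370422305825 / 248316387582116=100.06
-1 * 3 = -3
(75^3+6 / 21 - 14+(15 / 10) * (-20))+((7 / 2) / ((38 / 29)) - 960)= 223904945 / 532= 420873.96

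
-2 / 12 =-1 / 6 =-0.17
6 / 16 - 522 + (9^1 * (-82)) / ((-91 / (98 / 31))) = -1599063 / 3224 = -495.99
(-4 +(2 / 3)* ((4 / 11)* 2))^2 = 13456 / 1089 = 12.36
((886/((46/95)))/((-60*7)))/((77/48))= -33668/12397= -2.72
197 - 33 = 164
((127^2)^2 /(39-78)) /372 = -260144641 /14508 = -17931.12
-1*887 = -887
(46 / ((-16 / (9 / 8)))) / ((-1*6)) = 69 / 128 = 0.54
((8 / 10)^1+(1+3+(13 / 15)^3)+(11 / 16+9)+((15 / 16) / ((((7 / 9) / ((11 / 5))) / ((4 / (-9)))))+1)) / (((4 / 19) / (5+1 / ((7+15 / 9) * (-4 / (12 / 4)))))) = 349.15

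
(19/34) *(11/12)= 209/408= 0.51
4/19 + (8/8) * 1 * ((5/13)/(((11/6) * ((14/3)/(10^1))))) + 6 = 126668/19019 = 6.66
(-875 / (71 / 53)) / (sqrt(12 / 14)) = -46375 * sqrt(42) / 426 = -705.50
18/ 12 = 3/ 2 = 1.50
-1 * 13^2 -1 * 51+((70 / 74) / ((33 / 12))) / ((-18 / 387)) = -92550 / 407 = -227.40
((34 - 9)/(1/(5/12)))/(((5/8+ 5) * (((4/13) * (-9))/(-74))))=12025/243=49.49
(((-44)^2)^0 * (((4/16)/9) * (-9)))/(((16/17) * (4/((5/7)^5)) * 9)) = -53125/38723328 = -0.00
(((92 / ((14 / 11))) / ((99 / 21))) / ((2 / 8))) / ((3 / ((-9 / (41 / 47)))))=-8648 / 41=-210.93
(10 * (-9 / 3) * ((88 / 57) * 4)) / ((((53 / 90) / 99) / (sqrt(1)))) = -31145.18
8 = 8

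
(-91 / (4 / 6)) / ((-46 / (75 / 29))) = 20475 / 2668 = 7.67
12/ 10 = 6/ 5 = 1.20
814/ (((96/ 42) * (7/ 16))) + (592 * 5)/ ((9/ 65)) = 199726/ 9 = 22191.78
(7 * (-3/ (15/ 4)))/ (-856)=7/ 1070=0.01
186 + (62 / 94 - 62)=5859 / 47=124.66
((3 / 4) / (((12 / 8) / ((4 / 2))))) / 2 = 1 / 2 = 0.50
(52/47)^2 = 1.22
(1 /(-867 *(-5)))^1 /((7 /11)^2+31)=121 /16473000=0.00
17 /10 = 1.70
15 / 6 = 5 / 2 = 2.50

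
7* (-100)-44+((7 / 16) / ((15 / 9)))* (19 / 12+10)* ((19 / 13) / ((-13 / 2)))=-20136247 / 27040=-744.68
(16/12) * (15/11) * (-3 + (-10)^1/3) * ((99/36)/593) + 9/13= 14776/23127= 0.64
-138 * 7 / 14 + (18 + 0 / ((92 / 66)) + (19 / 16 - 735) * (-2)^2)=-11945 / 4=-2986.25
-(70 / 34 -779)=13208 / 17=776.94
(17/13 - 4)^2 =1225/169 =7.25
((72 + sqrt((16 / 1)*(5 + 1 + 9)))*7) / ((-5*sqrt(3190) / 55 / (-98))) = 1372*sqrt(3190)*(sqrt(15) + 18) / 145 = 11689.33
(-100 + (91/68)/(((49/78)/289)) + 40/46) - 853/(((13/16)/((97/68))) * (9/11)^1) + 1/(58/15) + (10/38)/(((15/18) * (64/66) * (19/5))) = -70456324138625/53639638416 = -1313.51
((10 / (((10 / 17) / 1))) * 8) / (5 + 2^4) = 136 / 21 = 6.48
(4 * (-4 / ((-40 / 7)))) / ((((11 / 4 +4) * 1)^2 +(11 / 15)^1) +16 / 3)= 672 / 12391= 0.05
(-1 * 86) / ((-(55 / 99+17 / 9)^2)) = 3483 / 242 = 14.39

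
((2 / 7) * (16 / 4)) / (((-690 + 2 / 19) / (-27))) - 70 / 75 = -305756 / 344085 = -0.89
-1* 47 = -47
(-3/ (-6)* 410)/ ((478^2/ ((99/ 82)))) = 495/ 456968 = 0.00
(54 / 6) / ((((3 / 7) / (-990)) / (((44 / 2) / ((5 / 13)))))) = -1189188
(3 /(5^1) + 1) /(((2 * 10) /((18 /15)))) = 12 /125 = 0.10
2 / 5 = 0.40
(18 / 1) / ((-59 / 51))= -918 / 59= -15.56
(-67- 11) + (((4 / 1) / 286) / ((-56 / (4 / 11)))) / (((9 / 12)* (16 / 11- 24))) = -14522507 / 186186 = -78.00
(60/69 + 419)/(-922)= -9657/21206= -0.46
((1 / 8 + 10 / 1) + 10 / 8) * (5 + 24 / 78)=483 / 8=60.38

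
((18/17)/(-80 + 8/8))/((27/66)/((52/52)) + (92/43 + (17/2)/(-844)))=-0.01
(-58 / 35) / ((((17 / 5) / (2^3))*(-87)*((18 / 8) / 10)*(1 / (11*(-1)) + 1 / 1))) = 704 / 3213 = 0.22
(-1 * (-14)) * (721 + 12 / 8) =10115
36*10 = 360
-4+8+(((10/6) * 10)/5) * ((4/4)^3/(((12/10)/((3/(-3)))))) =11/9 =1.22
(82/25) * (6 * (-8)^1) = -3936/25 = -157.44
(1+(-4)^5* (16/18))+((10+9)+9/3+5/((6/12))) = -7895/9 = -877.22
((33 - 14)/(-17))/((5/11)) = -209/85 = -2.46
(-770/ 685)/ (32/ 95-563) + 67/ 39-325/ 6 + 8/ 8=-29386302653/ 571198758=-51.45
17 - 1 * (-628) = 645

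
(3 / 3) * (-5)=-5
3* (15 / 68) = 0.66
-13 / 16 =-0.81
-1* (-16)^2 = -256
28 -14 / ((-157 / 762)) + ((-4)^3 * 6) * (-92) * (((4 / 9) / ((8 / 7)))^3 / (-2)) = -35973784 / 38151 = -942.93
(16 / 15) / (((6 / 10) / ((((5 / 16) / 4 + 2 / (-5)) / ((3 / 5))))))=-103 / 108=-0.95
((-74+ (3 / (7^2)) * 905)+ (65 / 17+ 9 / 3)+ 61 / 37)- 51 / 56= -2719737 / 246568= -11.03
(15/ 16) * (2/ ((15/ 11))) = 11/ 8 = 1.38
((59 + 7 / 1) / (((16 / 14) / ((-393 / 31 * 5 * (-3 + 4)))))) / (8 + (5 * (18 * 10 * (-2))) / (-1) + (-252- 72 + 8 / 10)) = -2269575 / 920576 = -2.47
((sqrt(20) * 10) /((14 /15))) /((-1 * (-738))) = 25 * sqrt(5) /861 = 0.06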